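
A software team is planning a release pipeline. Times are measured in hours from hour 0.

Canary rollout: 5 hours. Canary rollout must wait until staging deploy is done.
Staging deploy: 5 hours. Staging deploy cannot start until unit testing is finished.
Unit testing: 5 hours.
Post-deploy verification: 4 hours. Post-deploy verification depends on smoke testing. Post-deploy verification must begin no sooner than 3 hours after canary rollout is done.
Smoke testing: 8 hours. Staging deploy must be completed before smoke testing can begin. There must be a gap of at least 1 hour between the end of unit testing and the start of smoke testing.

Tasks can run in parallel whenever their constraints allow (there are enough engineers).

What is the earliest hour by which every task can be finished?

22

Unit testing can start immediately at hour 0; it finishes at hour 5.
Staging deploy waits on unit testing (finishes hour 5), so it starts at hour 5 and finishes at 5 + 5 = hour 10.
Canary rollout cannot begin until staging deploy (finishes hour 10). It runs from hour 10 to 10 + 5 = hour 15.
Smoke testing needs all of staging deploy (finishes hour 10); unit testing (finishes hour 5, plus 1-hour gap → hour 6). That puts its earliest start at hour 10; it finishes at 10 + 8 = hour 18.
Post-deploy verification has to wait for smoke testing (finishes hour 18); canary rollout (finishes hour 15, plus 3-hour gap → hour 18). The latest of these is hour 18, so post-deploy verification runs hour 18 to 18 + 4 = hour 22.
All tasks are finished once the last one completes. Finish times: Unit testing at 5, Staging deploy at 10, Smoke testing at 18, Canary rollout at 15, Post-deploy verification at 22. The latest is hour 22.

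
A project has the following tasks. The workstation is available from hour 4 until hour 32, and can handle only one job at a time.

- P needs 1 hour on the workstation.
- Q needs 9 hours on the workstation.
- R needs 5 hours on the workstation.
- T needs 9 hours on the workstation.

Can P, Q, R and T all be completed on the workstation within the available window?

Yes

The workstation window is 32 − 4 = 28 hours.
Running back to back, the jobs need 1 + 9 + 5 + 9 = 24 hours on the workstation.
Since 24 ≤ 28, they fit within the window.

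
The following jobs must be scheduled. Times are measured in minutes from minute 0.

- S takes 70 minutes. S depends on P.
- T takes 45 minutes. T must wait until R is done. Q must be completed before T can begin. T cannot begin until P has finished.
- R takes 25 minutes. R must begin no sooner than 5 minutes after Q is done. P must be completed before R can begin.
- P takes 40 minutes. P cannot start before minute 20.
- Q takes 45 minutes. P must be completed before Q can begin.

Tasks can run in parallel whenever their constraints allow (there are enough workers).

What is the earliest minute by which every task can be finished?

180

P waits on its own release at minute 20, so it starts at minute 20 and finishes at 20 + 40 = minute 60.
After P (finishes minute 60), S can start at minute 60 and finishes at minute 130.
Q waits on P (finishes minute 60), so it starts at minute 60 and finishes at 60 + 45 = minute 105.
R cannot start until Q (finishes minute 105, plus 5-minute gap → minute 110); P (finishes minute 60). The controlling bound is minute 110, so R finishes at 110 + 25 = minute 135.
T has to wait for R (finishes minute 135); Q (finishes minute 105); P (finishes minute 60). The latest of these is minute 135, so T runs minute 135 to 135 + 45 = minute 180.
All tasks are finished once the last one completes. Finish times: P at 60, Q at 105, R at 135, S at 130, T at 180. The latest is minute 180.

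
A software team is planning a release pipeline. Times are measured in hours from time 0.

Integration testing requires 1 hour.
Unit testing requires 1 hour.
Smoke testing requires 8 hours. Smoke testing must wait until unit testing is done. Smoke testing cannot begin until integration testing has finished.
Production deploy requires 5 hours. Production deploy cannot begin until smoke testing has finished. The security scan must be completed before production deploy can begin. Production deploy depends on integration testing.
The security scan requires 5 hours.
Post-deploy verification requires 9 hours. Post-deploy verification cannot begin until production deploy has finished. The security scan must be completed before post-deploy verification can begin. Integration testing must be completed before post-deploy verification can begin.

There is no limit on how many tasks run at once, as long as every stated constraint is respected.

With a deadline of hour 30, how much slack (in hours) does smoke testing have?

Integration testing has no prerequisites, so it starts at hour 0 and finishes at hour 1.
Nothing blocks unit testing, so it runs from hour 0 to hour 1.
Smoke testing needs all of unit testing (finishes hour 1); integration testing (finishes hour 1). That puts its earliest start at hour 1; it finishes at 1 + 8 = hour 9.

Working backward from the deadline:
Post-deploy verification must finish by hour 30; it takes 9 hours, so it must start by 30 − 9 = hour 21.
Production deploy must finish before post-deploy verification (must start by hour 21). With a 5-hour duration, production deploy must start by 21 − 5 = hour 16.
Smoke testing feeds into production deploy (must start by hour 16); so smoke testing must finish by hour 16 and therefore start by hour 8.
So smoke testing can start as early as hour 1 and as late as hour 8, giving 8 − 1 = 7 hours of slack.

7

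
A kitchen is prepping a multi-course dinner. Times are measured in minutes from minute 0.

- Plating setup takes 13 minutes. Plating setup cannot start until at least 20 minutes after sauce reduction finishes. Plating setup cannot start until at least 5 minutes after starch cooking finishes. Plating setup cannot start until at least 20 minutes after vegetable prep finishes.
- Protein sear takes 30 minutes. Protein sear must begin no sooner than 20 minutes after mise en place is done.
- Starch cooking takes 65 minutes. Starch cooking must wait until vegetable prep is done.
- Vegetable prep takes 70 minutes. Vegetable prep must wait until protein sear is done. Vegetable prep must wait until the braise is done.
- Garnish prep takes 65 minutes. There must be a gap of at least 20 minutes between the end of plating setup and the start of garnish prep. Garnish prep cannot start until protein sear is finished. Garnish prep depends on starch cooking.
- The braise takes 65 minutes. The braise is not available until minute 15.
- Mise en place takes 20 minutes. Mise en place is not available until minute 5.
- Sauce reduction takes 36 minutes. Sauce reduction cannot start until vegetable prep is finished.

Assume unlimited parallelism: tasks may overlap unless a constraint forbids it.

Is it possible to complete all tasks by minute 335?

Yes

The braise waits on its own release at minute 15, so it starts at minute 15 and finishes at 15 + 65 = minute 80.
After its own release at minute 5, mise en place can start at minute 5 and finishes at minute 25.
Protein sear waits on mise en place (finishes minute 25, plus 20-minute gap → minute 45), so it starts at minute 45 and finishes at 45 + 30 = minute 75.
For vegetable prep: protein sear (finishes minute 75); the braise (finishes minute 80). Taking the maximum gives a start of minute 80, and it finishes at 80 + 70 = minute 150.
After vegetable prep (finishes minute 150), starch cooking can start at minute 150 and finishes at minute 215.
Sauce reduction cannot begin until vegetable prep (finishes minute 150). It runs from minute 150 to 150 + 36 = minute 186.
Plating setup cannot start until sauce reduction (finishes minute 186, plus 20-minute gap → minute 206); starch cooking (finishes minute 215, plus 5-minute gap → minute 220); vegetable prep (finishes minute 150, plus 20-minute gap → minute 170). The controlling bound is minute 220, so plating setup finishes at 220 + 13 = minute 233.
For garnish prep: plating setup (finishes minute 233, plus 20-minute gap → minute 253); protein sear (finishes minute 75); starch cooking (finishes minute 215). Taking the maximum gives a start of minute 253, and it finishes at 253 + 65 = minute 318.
Every task is finished by minute 318, which is no later than the deadline of 335, so the schedule is feasible.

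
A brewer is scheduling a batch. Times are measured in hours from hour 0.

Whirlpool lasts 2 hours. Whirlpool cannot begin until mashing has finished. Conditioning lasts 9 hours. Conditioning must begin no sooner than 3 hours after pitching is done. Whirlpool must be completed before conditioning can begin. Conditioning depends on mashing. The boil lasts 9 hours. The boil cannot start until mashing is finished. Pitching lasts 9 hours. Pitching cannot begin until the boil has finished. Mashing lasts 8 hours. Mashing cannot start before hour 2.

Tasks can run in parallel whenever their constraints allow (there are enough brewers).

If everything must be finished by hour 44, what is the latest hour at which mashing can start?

6

Conditioning must finish by hour 44; it takes 9 hours, so it must start by 44 − 9 = hour 35.
Pitching feeds into conditioning (must start by hour 35, minus 3-hour gap → hour 32); so pitching must finish by hour 32 and therefore start by hour 23.
Since pitching (must start by hour 23) depends on it, the boil must finish by hour 23. Backing off its 9-hour duration gives a latest start of hour 14.
Since conditioning (must start by hour 35) depends on it, whirlpool must finish by hour 35. Backing off its 2-hour duration gives a latest start of hour 33.
Mashing must finish in time for the boil (must start by hour 14); whirlpool (must start by hour 33); conditioning (must start by hour 35). The tightest is hour 14, so mashing must start by 14 − 8 = hour 6.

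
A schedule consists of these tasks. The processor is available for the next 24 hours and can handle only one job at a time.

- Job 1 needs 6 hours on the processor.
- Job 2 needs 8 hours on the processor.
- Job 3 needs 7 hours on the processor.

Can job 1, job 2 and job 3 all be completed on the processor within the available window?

Yes

Running back to back, the jobs need 6 + 8 + 7 = 21 hours on the processor.
Since 21 ≤ 24, they fit within the window.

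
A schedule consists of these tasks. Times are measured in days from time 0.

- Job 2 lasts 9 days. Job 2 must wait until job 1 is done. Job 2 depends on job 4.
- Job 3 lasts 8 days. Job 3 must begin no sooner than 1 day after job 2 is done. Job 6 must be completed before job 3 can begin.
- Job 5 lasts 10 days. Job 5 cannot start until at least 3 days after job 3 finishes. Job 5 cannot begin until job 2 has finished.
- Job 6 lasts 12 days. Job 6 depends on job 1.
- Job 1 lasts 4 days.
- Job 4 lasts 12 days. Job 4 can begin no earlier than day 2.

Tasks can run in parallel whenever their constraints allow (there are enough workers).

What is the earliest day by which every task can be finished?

Job 4 cannot begin until its own release at day 2. It runs from day 2 to 2 + 12 = day 14.
Job 1 can start immediately at day 0; it finishes at day 4.
After job 1 (finishes day 4), job 6 can start at day 4 and finishes at day 16.
Job 2 has to wait for job 1 (finishes day 4); job 4 (finishes day 14). The latest of these is day 14, so job 2 runs day 14 to 14 + 9 = day 23.
Job 3 cannot start until job 2 (finishes day 23, plus 1-day gap → day 24); job 6 (finishes day 16). The controlling bound is day 24, so job 3 finishes at 24 + 8 = day 32.
For job 5: job 3 (finishes day 32, plus 3-day gap → day 35); job 2 (finishes day 23). Taking the maximum gives a start of day 35, and it finishes at 35 + 10 = day 45.
All tasks are finished once the last one completes. Finish times: Job 1 at 4, Job 2 at 23, Job 3 at 32, Job 4 at 14, Job 5 at 45, Job 6 at 16. The latest is day 45.

45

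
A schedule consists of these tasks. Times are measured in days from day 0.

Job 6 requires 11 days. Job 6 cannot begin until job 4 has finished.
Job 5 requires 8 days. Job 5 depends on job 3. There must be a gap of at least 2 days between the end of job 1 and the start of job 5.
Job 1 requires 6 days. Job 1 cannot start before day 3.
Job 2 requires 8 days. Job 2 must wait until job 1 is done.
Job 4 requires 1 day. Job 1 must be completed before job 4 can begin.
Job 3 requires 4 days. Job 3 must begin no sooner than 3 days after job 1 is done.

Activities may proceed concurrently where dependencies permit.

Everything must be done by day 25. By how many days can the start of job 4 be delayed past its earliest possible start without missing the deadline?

Job 1 waits on its own release at day 3, so it starts at day 3 and finishes at 3 + 6 = day 9.
Job 4 waits on job 1 (finishes day 9), so it starts at day 9 and finishes at 9 + 1 = day 10.

Working backward from the deadline:
Nothing follows job 6; the deadline of day 25 is its only limit. It must start by 25 − 11 = day 14.
Since job 6 (must start by day 14) depends on it, job 4 must finish by day 14. Backing off its 1-day duration gives a latest start of day 13.
So job 4 can start as early as day 9 and as late as day 13, giving 13 − 9 = 4 days of slack.

4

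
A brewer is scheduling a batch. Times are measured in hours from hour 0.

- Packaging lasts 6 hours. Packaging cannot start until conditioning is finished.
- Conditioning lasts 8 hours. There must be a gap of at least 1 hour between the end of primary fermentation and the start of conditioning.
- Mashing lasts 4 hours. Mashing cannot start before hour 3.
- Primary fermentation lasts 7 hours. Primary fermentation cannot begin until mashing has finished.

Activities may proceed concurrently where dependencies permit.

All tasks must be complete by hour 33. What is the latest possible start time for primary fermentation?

Packaging must finish by hour 33; it takes 6 hours, so it must start by 33 − 6 = hour 27.
Since packaging (must start by hour 27) depends on it, conditioning must finish by hour 27. Backing off its 8-hour duration gives a latest start of hour 19.
Primary fermentation feeds into conditioning (must start by hour 19, minus 1-hour gap → hour 18); so primary fermentation must finish by hour 18 and therefore start by hour 11.

11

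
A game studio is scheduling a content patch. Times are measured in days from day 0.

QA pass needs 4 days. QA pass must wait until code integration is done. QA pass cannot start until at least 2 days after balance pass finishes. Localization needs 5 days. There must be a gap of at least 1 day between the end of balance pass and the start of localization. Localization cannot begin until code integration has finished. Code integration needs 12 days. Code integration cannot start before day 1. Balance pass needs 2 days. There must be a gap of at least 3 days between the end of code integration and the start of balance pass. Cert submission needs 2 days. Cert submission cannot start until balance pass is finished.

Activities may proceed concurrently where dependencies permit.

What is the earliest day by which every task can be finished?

After its own release at day 1, code integration can start at day 1 and finishes at day 13.
After code integration (finishes day 13, plus 3-day gap → day 16), balance pass can start at day 16 and finishes at day 18.
Cert submission waits on balance pass (finishes day 18), so it starts at day 18 and finishes at 18 + 2 = day 20.
QA pass needs all of code integration (finishes day 13); balance pass (finishes day 18, plus 2-day gap → day 20). That puts its earliest start at day 20; it finishes at 20 + 4 = day 24.
Localization has to wait for balance pass (finishes day 18, plus 1-day gap → day 19); code integration (finishes day 13). The latest of these is day 19, so localization runs day 19 to 19 + 5 = day 24.
All tasks are finished once the last one completes. Finish times: Code integration at 13, Balance pass at 18, Localization at 24, QA pass at 24, Cert submission at 20. The latest is day 24.

24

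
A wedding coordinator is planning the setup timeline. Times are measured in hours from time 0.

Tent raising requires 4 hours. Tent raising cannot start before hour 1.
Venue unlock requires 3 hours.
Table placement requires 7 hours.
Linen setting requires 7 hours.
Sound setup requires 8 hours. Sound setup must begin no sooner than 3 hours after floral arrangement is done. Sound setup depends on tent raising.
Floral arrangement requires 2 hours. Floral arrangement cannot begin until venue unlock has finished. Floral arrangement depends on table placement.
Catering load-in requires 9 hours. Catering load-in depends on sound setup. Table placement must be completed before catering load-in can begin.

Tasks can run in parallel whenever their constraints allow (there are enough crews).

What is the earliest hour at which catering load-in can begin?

Nothing blocks table placement, so it runs from hour 0 to hour 7.
Tent raising waits on its own release at hour 1, so it starts at hour 1 and finishes at 1 + 4 = hour 5.
Nothing blocks venue unlock, so it runs from hour 0 to hour 3.
For floral arrangement: venue unlock (finishes hour 3); table placement (finishes hour 7). Taking the maximum gives a start of hour 7, and it finishes at 7 + 2 = hour 9.
Sound setup cannot start until floral arrangement (finishes hour 9, plus 3-hour gap → hour 12); tent raising (finishes hour 5). The controlling bound is hour 12, so sound setup finishes at 12 + 8 = hour 20.
Catering load-in waits on sound setup (finishes hour 20); table placement (finishes hour 7). The latest of these is hour 20, which is the earliest catering load-in can start.

20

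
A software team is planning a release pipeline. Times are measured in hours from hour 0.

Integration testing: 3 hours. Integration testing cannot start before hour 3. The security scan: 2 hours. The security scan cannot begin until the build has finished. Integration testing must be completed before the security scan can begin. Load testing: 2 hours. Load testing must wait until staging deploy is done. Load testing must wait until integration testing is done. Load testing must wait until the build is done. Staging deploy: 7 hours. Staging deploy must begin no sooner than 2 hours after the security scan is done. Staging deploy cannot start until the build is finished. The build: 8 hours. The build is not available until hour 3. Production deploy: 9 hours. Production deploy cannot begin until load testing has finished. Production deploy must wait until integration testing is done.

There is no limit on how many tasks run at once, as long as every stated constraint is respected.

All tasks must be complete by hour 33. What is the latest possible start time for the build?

3

To finish by hour 33, production deploy (duration 9) must start no later than hour 24.
Since production deploy (must start by hour 24) depends on it, load testing must finish by hour 24. Backing off its 2-hour duration gives a latest start of hour 22.
Since load testing (must start by hour 22) depends on it, staging deploy must finish by hour 22. Backing off its 7-hour duration gives a latest start of hour 15.
The security scan feeds into staging deploy (must start by hour 15, minus 2-hour gap → hour 13); so the security scan must finish by hour 13 and therefore start by hour 11.
The build must finish in time for the security scan (must start by hour 11); staging deploy (must start by hour 15); load testing (must start by hour 22). The tightest is hour 11, so the build must start by 11 − 8 = hour 3.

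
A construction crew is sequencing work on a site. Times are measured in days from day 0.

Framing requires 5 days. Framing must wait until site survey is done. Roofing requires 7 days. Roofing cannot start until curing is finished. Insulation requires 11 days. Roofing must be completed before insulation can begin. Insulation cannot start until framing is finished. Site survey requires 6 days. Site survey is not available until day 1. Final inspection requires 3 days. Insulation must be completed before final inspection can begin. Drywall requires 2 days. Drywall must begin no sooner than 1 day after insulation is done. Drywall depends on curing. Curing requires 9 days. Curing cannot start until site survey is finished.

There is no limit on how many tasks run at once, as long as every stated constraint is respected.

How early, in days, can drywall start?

35

Site survey waits on its own release at day 1, so it starts at day 1 and finishes at 1 + 6 = day 7.
Framing waits on site survey (finishes day 7), so it starts at day 7 and finishes at 7 + 5 = day 12.
Curing cannot begin until site survey (finishes day 7). It runs from day 7 to 7 + 9 = day 16.
Roofing cannot begin until curing (finishes day 16). It runs from day 16 to 16 + 7 = day 23.
Insulation has to wait for roofing (finishes day 23); framing (finishes day 12). The latest of these is day 23, so insulation runs day 23 to 23 + 11 = day 34.
Drywall waits on insulation (finishes day 34, plus 1-day gap → day 35); curing (finishes day 16). The latest of these is day 35, which is the earliest drywall can start.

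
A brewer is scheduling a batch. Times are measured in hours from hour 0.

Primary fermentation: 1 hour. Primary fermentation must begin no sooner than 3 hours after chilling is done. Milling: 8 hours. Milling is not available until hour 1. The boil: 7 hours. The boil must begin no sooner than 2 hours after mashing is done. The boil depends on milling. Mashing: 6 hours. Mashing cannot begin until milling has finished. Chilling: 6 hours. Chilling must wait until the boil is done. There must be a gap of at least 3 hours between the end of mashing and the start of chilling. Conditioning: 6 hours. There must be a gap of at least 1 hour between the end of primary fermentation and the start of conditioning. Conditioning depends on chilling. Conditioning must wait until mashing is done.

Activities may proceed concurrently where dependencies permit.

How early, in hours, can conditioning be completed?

41

Milling waits on its own release at hour 1, so it starts at hour 1 and finishes at 1 + 8 = hour 9.
Mashing waits on milling (finishes hour 9), so it starts at hour 9 and finishes at 9 + 6 = hour 15.
For the boil: mashing (finishes hour 15, plus 2-hour gap → hour 17); milling (finishes hour 9). Taking the maximum gives a start of hour 17, and it finishes at 17 + 7 = hour 24.
Chilling cannot start until the boil (finishes hour 24); mashing (finishes hour 15, plus 3-hour gap → hour 18). The controlling bound is hour 24, so chilling finishes at 24 + 6 = hour 30.
After chilling (finishes hour 30, plus 3-hour gap → hour 33), primary fermentation can start at hour 33 and finishes at hour 34.
Conditioning has to wait for primary fermentation (finishes hour 34, plus 1-hour gap → hour 35); chilling (finishes hour 30); mashing (finishes hour 15). The latest of these is hour 35, so conditioning runs hour 35 to 35 + 6 = hour 41.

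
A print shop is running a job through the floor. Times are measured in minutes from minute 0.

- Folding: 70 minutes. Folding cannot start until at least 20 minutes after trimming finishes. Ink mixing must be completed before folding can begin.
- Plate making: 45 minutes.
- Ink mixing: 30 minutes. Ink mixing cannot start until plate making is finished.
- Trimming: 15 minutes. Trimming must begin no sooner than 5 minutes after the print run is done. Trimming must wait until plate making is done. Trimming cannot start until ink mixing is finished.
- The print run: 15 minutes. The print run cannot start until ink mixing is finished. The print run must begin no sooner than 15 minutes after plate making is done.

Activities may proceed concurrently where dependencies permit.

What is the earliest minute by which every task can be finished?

Nothing blocks plate making, so it runs from minute 0 to minute 45.
Ink mixing waits on plate making (finishes minute 45), so it starts at minute 45 and finishes at 45 + 30 = minute 75.
For the print run: ink mixing (finishes minute 75); plate making (finishes minute 45, plus 15-minute gap → minute 60). Taking the maximum gives a start of minute 75, and it finishes at 75 + 15 = minute 90.
Trimming needs all of the print run (finishes minute 90, plus 5-minute gap → minute 95); plate making (finishes minute 45); ink mixing (finishes minute 75). That puts its earliest start at minute 95; it finishes at 95 + 15 = minute 110.
For folding: trimming (finishes minute 110, plus 20-minute gap → minute 130); ink mixing (finishes minute 75). Taking the maximum gives a start of minute 130, and it finishes at 130 + 70 = minute 200.
All tasks are finished once the last one completes. Finish times: Plate making at 45, Ink mixing at 75, The print run at 90, Trimming at 110, Folding at 200. The latest is minute 200.

200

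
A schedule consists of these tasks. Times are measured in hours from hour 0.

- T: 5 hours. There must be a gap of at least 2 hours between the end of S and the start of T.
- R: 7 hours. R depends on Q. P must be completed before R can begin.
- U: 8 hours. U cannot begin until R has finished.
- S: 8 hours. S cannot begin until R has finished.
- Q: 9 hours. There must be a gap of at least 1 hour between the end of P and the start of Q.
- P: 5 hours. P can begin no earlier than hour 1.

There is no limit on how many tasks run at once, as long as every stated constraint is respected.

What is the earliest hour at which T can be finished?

38

P cannot begin until its own release at hour 1. It runs from hour 1 to 1 + 5 = hour 6.
Q cannot begin until P (finishes hour 6, plus 1-hour gap → hour 7). It runs from hour 7 to 7 + 9 = hour 16.
R needs all of Q (finishes hour 16); P (finishes hour 6). That puts its earliest start at hour 16; it finishes at 16 + 7 = hour 23.
S cannot begin until R (finishes hour 23). It runs from hour 23 to 23 + 8 = hour 31.
After S (finishes hour 31, plus 2-hour gap → hour 33), T can start at hour 33 and finishes at hour 38.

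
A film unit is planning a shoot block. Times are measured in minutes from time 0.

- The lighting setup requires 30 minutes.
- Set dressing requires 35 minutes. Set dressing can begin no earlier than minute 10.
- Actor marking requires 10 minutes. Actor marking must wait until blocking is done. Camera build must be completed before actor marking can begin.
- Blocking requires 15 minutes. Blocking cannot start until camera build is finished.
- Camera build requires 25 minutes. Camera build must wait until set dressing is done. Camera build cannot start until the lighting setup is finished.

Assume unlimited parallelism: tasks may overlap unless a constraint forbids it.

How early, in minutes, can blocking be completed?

85

The lighting setup has no prerequisites, so it starts at minute 0 and finishes at minute 30.
After its own release at minute 10, set dressing can start at minute 10 and finishes at minute 45.
For camera build: set dressing (finishes minute 45); the lighting setup (finishes minute 30). Taking the maximum gives a start of minute 45, and it finishes at 45 + 25 = minute 70.
Blocking cannot begin until camera build (finishes minute 70). It runs from minute 70 to 70 + 15 = minute 85.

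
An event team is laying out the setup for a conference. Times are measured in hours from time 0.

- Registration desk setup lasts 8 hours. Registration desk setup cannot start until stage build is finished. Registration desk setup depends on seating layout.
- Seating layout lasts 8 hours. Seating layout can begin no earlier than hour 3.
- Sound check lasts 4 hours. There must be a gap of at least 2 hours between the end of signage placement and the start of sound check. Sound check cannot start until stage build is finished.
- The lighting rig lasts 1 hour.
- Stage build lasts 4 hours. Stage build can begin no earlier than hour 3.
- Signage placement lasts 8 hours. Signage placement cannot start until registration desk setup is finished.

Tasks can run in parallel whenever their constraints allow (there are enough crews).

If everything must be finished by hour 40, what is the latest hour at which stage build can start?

14

Sound check must finish by hour 40; it takes 4 hours, so it must start by 40 − 4 = hour 36.
Signage placement has to be done before sound check (must start by hour 36, minus 2-hour gap → hour 34). That means finishing by hour 34, i.e. starting by 34 − 8 = hour 26.
Registration desk setup must finish before signage placement (must start by hour 26). With an 8-hour duration, registration desk setup must start by 26 − 8 = hour 18.
Stage build must finish in time for registration desk setup (must start by hour 18); sound check (must start by hour 36). The tightest is hour 18, so stage build must start by 18 − 4 = hour 14.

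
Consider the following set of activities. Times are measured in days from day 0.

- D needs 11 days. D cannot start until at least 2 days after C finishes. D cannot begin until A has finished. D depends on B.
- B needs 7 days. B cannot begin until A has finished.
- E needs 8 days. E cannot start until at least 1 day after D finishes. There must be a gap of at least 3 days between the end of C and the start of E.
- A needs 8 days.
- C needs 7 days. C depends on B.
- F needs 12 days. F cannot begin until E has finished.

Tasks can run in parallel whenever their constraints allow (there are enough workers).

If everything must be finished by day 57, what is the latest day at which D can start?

25

F has no dependents, so it just needs to finish by day 57. Starting by 57 − 12 = day 45 achieves that.
Since F (must start by day 45) depends on it, E must finish by day 45. Backing off its 8-day duration gives a latest start of day 37.
D must finish before E (must start by day 37, minus 1-day gap → day 36). With an 11-day duration, D must start by 36 − 11 = day 25.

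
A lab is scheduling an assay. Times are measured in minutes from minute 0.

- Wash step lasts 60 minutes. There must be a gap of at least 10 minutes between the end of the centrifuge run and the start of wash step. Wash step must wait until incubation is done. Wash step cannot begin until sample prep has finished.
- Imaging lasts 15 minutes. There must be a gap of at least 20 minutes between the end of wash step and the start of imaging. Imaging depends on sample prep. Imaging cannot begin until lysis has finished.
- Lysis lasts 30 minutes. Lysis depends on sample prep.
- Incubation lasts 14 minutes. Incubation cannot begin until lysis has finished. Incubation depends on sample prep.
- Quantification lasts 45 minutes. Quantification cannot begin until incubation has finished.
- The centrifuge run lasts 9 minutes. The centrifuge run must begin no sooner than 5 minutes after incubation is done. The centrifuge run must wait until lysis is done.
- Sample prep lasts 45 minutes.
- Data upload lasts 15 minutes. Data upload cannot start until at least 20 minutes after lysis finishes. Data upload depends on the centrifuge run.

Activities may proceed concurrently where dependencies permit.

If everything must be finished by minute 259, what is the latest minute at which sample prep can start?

Imaging has no dependents, so it just needs to finish by minute 259. Starting by 259 − 15 = minute 244 achieves that.
Wash step feeds into imaging (must start by minute 244, minus 20-minute gap → minute 224); so wash step must finish by minute 224 and therefore start by minute 164.
Data upload has no dependents, so it just needs to finish by minute 259. Starting by 259 − 15 = minute 244 achieves that.
The centrifuge run feeds wash step (must start by minute 164, minus 10-minute gap → minute 154); data upload (must start by minute 244). Taking the minimum, the centrifuge run must finish by minute 154 and start by 154 − 9 = minute 145.
Nothing follows quantification; the deadline of minute 259 is its only limit. It must start by 259 − 45 = minute 214.
Incubation must finish in time for the centrifuge run (must start by minute 145, minus 5-minute gap → minute 140); wash step (must start by minute 164); quantification (must start by minute 214). The tightest is minute 140, so incubation must start by 140 − 14 = minute 126.
Lysis must finish in time for incubation (must start by minute 126); the centrifuge run (must start by minute 145); imaging (must start by minute 244); data upload (must start by minute 244, minus 20-minute gap → minute 224). The tightest is minute 126, so lysis must start by 126 − 30 = minute 96.
Sample prep must finish in time for lysis (must start by minute 96); incubation (must start by minute 126); wash step (must start by minute 164); imaging (must start by minute 244). The tightest is minute 96, so sample prep must start by 96 − 45 = minute 51.

51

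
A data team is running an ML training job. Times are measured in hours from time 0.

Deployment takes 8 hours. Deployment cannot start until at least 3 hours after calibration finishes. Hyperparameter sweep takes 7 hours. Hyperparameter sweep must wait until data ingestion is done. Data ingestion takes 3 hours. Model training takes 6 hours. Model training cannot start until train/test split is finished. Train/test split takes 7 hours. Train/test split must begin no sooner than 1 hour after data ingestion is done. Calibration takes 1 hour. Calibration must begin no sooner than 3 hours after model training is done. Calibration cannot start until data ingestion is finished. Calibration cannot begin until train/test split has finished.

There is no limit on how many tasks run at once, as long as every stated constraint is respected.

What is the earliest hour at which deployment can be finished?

32

Nothing blocks data ingestion, so it runs from hour 0 to hour 3.
Train/test split waits on data ingestion (finishes hour 3, plus 1-hour gap → hour 4), so it starts at hour 4 and finishes at 4 + 7 = hour 11.
Model training waits on train/test split (finishes hour 11), so it starts at hour 11 and finishes at 11 + 6 = hour 17.
Calibration has to wait for model training (finishes hour 17, plus 3-hour gap → hour 20); data ingestion (finishes hour 3); train/test split (finishes hour 11). The latest of these is hour 20, so calibration runs hour 20 to 20 + 1 = hour 21.
After calibration (finishes hour 21, plus 3-hour gap → hour 24), deployment can start at hour 24 and finishes at hour 32.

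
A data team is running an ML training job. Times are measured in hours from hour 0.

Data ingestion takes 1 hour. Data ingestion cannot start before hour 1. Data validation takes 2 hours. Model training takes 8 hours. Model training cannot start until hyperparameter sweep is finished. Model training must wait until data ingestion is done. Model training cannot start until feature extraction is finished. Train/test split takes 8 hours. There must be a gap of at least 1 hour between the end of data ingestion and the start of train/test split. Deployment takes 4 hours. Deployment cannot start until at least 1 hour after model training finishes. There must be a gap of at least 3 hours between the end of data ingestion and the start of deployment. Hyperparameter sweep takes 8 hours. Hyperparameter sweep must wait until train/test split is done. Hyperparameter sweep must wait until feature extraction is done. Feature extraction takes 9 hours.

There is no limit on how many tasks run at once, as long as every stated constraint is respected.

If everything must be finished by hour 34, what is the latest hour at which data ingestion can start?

3

Deployment must finish by hour 34; it takes 4 hours, so it must start by 34 − 4 = hour 30.
Model training feeds into deployment (must start by hour 30, minus 1-hour gap → hour 29); so model training must finish by hour 29 and therefore start by hour 21.
Hyperparameter sweep has to be done before model training (must start by hour 21). That means finishing by hour 21, i.e. starting by 21 − 8 = hour 13.
Train/test split must finish before hyperparameter sweep (must start by hour 13). With an 8-hour duration, train/test split must start by 13 − 8 = hour 5.
Data ingestion must finish in time for train/test split (must start by hour 5, minus 1-hour gap → hour 4); model training (must start by hour 21); deployment (must start by hour 30, minus 3-hour gap → hour 27). The tightest is hour 4, so data ingestion must start by 4 − 1 = hour 3.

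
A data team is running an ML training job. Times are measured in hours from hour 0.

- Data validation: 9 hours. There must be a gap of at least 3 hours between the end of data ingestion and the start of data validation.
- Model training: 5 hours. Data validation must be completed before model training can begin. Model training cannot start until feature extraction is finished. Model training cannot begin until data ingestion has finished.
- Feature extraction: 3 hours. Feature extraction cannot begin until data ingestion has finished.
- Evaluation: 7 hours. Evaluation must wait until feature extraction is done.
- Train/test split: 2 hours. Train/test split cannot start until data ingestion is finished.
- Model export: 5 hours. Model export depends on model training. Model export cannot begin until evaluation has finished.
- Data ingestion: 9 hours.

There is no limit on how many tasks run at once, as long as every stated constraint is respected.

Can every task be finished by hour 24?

No

Data ingestion has no prerequisites, so it starts at hour 0 and finishes at hour 9.
After data ingestion (finishes hour 9), train/test split can start at hour 9 and finishes at hour 11.
After data ingestion (finishes hour 9), feature extraction can start at hour 9 and finishes at hour 12.
Evaluation waits on feature extraction (finishes hour 12), so it starts at hour 12 and finishes at 12 + 7 = hour 19.
Data validation cannot begin until data ingestion (finishes hour 9, plus 3-hour gap → hour 12). It runs from hour 12 to 12 + 9 = hour 21.
Model training has to wait for data validation (finishes hour 21); feature extraction (finishes hour 12); data ingestion (finishes hour 9). The latest of these is hour 21, so model training runs hour 21 to 21 + 5 = hour 26.
Model export has to wait for model training (finishes hour 26); evaluation (finishes hour 19). The latest of these is hour 26, so model export runs hour 26 to 26 + 5 = hour 31.
The earliest everything can be done is hour 31, which is after the deadline of 24, so it is not possible.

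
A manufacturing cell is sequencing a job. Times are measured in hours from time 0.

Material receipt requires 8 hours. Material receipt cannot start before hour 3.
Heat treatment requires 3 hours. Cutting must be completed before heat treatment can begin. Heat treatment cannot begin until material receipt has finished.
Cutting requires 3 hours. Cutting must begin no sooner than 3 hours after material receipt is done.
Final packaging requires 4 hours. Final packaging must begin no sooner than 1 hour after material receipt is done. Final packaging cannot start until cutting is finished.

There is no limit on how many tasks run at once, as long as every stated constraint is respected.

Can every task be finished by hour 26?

After its own release at hour 3, material receipt can start at hour 3 and finishes at hour 11.
Cutting waits on material receipt (finishes hour 11, plus 3-hour gap → hour 14), so it starts at hour 14 and finishes at 14 + 3 = hour 17.
For final packaging: material receipt (finishes hour 11, plus 1-hour gap → hour 12); cutting (finishes hour 17). Taking the maximum gives a start of hour 17, and it finishes at 17 + 4 = hour 21.
Heat treatment needs all of cutting (finishes hour 17); material receipt (finishes hour 11). That puts its earliest start at hour 17; it finishes at 17 + 3 = hour 20.
Every task is finished by hour 21, which is no later than the deadline of 26, so the schedule is feasible.

Yes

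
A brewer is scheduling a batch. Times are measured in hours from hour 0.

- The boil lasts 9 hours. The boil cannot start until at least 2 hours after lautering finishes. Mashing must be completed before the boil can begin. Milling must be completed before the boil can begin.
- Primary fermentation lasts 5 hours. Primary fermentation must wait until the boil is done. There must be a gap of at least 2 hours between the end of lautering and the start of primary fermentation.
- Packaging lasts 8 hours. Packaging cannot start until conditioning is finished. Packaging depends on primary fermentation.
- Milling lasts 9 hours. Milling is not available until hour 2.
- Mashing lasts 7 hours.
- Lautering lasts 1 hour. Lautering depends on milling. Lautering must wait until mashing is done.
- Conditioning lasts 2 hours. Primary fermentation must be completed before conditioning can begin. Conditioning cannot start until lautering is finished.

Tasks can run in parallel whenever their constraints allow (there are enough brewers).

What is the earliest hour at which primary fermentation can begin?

Nothing blocks mashing, so it runs from hour 0 to hour 7.
Milling waits on its own release at hour 2, so it starts at hour 2 and finishes at 2 + 9 = hour 11.
Lautering has to wait for milling (finishes hour 11); mashing (finishes hour 7). The latest of these is hour 11, so lautering runs hour 11 to 11 + 1 = hour 12.
For the boil: lautering (finishes hour 12, plus 2-hour gap → hour 14); mashing (finishes hour 7); milling (finishes hour 11). Taking the maximum gives a start of hour 14, and it finishes at 14 + 9 = hour 23.
Primary fermentation waits on the boil (finishes hour 23); lautering (finishes hour 12, plus 2-hour gap → hour 14). The latest of these is hour 23, which is the earliest primary fermentation can start.

23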